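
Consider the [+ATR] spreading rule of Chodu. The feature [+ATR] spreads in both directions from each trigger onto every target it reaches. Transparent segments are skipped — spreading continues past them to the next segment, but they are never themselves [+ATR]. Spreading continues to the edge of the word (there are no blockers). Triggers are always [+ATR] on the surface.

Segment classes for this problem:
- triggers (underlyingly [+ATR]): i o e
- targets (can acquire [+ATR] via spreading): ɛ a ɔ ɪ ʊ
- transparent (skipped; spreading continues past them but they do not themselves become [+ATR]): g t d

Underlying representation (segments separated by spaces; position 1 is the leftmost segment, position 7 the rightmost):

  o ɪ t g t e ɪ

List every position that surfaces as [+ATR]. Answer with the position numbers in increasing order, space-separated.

From /o/ at 1 rightward: 2 /ɪ/ → [+ATR]; 3 /t/ transparent; 4 /g/ transparent; 5 /t/ transparent; 6 /e/ is itself a trigger — this domain ends here.
From /o/ at 1 leftward: word edge.
From /e/ at 6 rightward: 7 /ɪ/ → [+ATR]; word edge.
From /e/ at 6 leftward: 5 /t/ transparent; 4 /g/ transparent; 3 /t/ transparent; 2 /ɪ/ → [+ATR]; 1 /o/ is itself a trigger — this domain ends here.

1 2 6 7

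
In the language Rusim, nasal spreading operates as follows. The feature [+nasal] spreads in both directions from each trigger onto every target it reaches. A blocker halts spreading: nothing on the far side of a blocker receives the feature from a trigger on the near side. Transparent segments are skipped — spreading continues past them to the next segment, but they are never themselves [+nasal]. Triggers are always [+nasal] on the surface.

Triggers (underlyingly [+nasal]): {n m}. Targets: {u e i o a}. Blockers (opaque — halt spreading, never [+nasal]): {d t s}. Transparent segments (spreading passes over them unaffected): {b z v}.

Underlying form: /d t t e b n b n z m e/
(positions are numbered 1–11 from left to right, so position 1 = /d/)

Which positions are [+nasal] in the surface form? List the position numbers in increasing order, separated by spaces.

From /n/ at 6 rightward: 7 /b/ transparent; 8 /n/ is itself a trigger — this domain ends here.
From /n/ at 6 leftward: 5 /b/ transparent; 4 /e/ → [+nasal]; 3 /t/ blocks.
From /n/ at 8 rightward: 9 /z/ transparent; 10 /m/ is itself a trigger — this domain ends here.
From /n/ at 8 leftward: 7 /b/ transparent; 6 /n/ is itself a trigger — this domain ends here.
From /m/ at 10 rightward: 11 /e/ → [+nasal]; word edge.
From /m/ at 10 leftward: 9 /z/ transparent; 8 /n/ is itself a trigger — this domain ends here.

4 6 8 10 11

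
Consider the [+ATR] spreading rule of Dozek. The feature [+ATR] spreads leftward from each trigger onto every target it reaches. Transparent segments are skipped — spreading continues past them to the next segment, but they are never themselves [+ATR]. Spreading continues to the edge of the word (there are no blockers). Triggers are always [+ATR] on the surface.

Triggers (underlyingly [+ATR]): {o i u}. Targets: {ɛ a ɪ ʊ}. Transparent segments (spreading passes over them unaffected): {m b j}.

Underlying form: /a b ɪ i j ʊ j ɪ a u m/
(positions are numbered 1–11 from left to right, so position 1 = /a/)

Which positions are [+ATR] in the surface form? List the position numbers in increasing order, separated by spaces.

1 3 4 6 8 9 10

From /i/ at 4 leftward: 3 /ɪ/ → [+ATR]; 2 /b/ transparent; 1 /a/ → [+ATR]; word edge.
From /u/ at 10 leftward: 9 /a/ → [+ATR]; 8 /ɪ/ → [+ATR]; 7 /j/ transparent; 6 /ʊ/ → [+ATR]; 5 /j/ transparent; 4 /i/ is itself a trigger — this domain ends here.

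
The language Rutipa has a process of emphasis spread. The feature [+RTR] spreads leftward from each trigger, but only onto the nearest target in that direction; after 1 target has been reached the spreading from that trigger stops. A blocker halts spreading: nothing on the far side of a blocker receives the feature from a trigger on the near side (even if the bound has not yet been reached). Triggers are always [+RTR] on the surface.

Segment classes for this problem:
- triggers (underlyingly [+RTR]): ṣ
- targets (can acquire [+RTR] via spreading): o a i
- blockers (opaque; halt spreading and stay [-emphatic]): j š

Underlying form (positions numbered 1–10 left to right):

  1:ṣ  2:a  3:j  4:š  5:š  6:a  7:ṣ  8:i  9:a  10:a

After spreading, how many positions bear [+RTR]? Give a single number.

3

From /ṣ/ at 1 leftward: word edge.
From /ṣ/ at 7 leftward: 6 /a/ → [+RTR]; bound reached.
Targets with no active source: positions 2 8 9 10 stay [-emphatic].
[+RTR] positions on the surface: 1 6 7.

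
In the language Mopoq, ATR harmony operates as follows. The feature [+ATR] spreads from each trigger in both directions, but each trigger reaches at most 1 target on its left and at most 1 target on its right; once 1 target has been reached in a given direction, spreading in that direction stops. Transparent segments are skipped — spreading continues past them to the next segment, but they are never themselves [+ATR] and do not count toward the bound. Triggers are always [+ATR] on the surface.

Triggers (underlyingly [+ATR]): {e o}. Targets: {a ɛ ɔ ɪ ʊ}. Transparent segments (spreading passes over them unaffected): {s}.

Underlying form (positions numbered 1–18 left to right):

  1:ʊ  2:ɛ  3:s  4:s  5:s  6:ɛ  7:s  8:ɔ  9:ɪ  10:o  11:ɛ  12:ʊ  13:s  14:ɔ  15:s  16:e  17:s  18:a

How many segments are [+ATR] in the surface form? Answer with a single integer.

From /o/ at 10 rightward: 11 /ɛ/ → [+ATR]; bound reached.
From /o/ at 10 leftward: 9 /ɪ/ → [+ATR]; bound reached.
From /e/ at 16 rightward: 17 /s/ transparent; 18 /a/ → [+ATR]; bound reached.
From /e/ at 16 leftward: 15 /s/ transparent; 14 /ɔ/ → [+ATR]; bound reached.
Targets with no active source: positions 1 2 6 8 12 stay [-ATR].
[+ATR] positions on the surface: 9 10 11 14 16 18.

6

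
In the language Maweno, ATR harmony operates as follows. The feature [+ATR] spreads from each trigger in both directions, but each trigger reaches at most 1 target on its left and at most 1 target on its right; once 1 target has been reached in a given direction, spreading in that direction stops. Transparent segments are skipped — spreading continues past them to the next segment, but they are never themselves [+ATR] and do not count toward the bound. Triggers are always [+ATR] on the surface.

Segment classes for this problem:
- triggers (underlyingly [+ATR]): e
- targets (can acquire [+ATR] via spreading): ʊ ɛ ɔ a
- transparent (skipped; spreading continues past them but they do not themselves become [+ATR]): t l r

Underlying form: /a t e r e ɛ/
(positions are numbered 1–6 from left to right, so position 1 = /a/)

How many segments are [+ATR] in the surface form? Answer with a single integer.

From /e/ at 3 rightward: 4 /r/ transparent; 5 /e/ is itself a trigger — this domain ends here.
From /e/ at 3 leftward: 2 /t/ transparent; 1 /a/ → [+ATR]; bound reached.
From /e/ at 5 rightward: 6 /ɛ/ → [+ATR]; bound reached.
From /e/ at 5 leftward: 4 /r/ transparent; 3 /e/ is itself a trigger — this domain ends here.
[+ATR] positions on the surface: 1 3 5 6.

4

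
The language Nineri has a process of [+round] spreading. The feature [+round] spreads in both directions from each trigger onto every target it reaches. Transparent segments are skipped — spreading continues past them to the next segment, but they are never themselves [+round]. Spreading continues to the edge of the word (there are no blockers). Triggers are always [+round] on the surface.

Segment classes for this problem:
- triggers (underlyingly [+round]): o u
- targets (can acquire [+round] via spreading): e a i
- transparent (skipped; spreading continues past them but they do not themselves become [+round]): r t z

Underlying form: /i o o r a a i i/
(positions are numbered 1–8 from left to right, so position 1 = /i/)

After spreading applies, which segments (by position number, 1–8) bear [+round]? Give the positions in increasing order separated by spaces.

From /o/ at 2 rightward: 3 /o/ is itself a trigger — this domain ends here.
From /o/ at 2 leftward: 1 /i/ → [+round]; word edge.
From /o/ at 3 rightward: 4 /r/ transparent; 5 /a/ → [+round]; 6 /a/ → [+round]; 7 /i/ → [+round]; 8 /i/ → [+round]; word edge.
From /o/ at 3 leftward: 2 /o/ is itself a trigger — this domain ends here.

1 2 3 5 6 7 8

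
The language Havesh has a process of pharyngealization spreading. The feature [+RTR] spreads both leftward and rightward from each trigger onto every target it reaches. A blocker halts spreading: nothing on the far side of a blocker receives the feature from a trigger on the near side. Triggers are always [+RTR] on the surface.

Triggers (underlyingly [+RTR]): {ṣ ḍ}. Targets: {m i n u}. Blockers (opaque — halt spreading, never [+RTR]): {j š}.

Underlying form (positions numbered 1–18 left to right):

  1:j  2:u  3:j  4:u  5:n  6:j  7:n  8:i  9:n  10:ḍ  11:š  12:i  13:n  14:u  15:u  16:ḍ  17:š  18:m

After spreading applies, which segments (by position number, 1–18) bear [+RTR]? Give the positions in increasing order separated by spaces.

7 8 9 10 12 13 14 15 16

From /ḍ/ at 10 rightward: 11 /š/ blocks.
From /ḍ/ at 10 leftward: 9 /n/ → [+RTR]; 8 /i/ → [+RTR]; 7 /n/ → [+RTR]; 6 /j/ blocks.
From /ḍ/ at 16 rightward: 17 /š/ blocks.
From /ḍ/ at 16 leftward: 15 /u/ → [+RTR]; 14 /u/ → [+RTR]; 13 /n/ → [+RTR]; 12 /i/ → [+RTR]; 11 /š/ blocks.
Targets with no active source: positions 2 4 5 18 stay [-emphatic].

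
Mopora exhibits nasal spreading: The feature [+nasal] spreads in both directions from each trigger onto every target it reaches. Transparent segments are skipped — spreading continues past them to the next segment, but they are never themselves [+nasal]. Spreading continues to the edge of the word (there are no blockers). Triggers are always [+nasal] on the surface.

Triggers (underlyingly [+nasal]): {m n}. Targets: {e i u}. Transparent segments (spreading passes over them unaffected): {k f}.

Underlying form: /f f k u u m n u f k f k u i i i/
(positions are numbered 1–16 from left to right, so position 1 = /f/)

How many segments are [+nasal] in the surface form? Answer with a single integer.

From /m/ at 6 rightward: 7 /n/ is itself a trigger — this domain ends here.
From /m/ at 6 leftward: 5 /u/ → [+nasal]; 4 /u/ → [+nasal]; 3 /k/ transparent; 2 /f/ transparent; 1 /f/ transparent; word edge.
From /n/ at 7 rightward: 8 /u/ → [+nasal]; 9 /f/ transparent; 10 /k/ transparent; 11 /f/ transparent; 12 /k/ transparent; 13 /u/ → [+nasal]; 14 /i/ → [+nasal]; 15 /i/ → [+nasal]; 16 /i/ → [+nasal]; word edge.
From /n/ at 7 leftward: 6 /m/ is itself a trigger — this domain ends here.
[+nasal] positions on the surface: 4 5 6 7 8 13 14 15 16.

9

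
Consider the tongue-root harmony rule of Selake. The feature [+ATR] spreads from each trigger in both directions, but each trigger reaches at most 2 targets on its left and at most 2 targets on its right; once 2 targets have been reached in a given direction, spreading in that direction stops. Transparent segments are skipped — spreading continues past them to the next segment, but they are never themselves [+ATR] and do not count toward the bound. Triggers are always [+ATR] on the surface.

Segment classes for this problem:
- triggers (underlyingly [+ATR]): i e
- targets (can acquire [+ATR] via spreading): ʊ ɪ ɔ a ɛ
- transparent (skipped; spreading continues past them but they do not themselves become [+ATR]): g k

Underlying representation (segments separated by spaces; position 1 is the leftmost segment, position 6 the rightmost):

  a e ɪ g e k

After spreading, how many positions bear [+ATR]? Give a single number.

4

From /e/ at 2 rightward: 3 /ɪ/ → [+ATR]; 4 /g/ transparent; 5 /e/ is itself a trigger — this domain ends here.
From /e/ at 2 leftward: 1 /a/ → [+ATR]; word edge.
From /e/ at 5 rightward: 6 /k/ transparent; word edge.
From /e/ at 5 leftward: 4 /g/ transparent; 3 /ɪ/ → [+ATR]; 2 /e/ is itself a trigger — this domain ends here.
[+ATR] positions on the surface: 1 2 3 5.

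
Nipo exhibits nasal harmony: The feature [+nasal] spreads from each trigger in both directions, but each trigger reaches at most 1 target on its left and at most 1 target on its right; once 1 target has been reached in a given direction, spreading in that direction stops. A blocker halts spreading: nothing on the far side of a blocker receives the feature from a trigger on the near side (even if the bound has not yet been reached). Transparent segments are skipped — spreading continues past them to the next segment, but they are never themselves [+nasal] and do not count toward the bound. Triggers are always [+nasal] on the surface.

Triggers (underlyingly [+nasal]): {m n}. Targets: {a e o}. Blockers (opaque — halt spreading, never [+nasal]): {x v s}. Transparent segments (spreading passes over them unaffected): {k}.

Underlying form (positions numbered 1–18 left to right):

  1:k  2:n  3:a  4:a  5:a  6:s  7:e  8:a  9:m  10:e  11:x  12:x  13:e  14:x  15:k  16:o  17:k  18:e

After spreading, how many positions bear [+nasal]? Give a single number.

From /n/ at 2 rightward: 3 /a/ → [+nasal]; bound reached.
From /n/ at 2 leftward: 1 /k/ transparent; word edge.
From /m/ at 9 rightward: 10 /e/ → [+nasal]; bound reached.
From /m/ at 9 leftward: 8 /a/ → [+nasal]; bound reached.
Targets with no active source: positions 4 5 7 13 16 18 stay [-nasal].
[+nasal] positions on the surface: 2 3 8 9 10.

5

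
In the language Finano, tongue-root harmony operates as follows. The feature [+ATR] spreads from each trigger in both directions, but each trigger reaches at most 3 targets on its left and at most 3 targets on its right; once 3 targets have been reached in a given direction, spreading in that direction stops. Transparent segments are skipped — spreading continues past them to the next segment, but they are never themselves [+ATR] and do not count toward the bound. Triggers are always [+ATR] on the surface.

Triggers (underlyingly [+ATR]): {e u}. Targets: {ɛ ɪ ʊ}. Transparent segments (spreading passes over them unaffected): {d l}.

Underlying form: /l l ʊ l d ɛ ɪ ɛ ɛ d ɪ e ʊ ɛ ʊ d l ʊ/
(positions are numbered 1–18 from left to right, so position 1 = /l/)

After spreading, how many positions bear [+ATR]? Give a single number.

7

From /e/ at 12 rightward: 13 /ʊ/ → [+ATR]; 14 /ɛ/ → [+ATR]; 15 /ʊ/ → [+ATR]; bound reached.
From /e/ at 12 leftward: 11 /ɪ/ → [+ATR]; 10 /d/ transparent; 9 /ɛ/ → [+ATR]; 8 /ɛ/ → [+ATR]; bound reached.
Targets with no active source: positions 3 6 7 18 stay [-ATR].
[+ATR] positions on the surface: 8 9 11 12 13 14 15.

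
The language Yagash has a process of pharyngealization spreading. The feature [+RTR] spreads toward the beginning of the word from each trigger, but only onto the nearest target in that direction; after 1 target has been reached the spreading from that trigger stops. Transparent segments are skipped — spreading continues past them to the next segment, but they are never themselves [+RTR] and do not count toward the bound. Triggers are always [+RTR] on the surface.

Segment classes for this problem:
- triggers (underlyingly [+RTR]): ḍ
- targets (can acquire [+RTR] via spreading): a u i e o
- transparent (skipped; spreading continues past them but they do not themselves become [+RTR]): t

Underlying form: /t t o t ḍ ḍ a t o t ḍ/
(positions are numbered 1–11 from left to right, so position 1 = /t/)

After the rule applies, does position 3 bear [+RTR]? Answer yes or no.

yes

From /ḍ/ at 5 leftward: 4 /t/ transparent; 3 /o/ → [+RTR]; bound reached.
From /ḍ/ at 6 leftward: 5 /ḍ/ is itself a trigger — this domain ends here.
From /ḍ/ at 11 leftward: 10 /t/ transparent; 9 /o/ → [+RTR]; bound reached.
Target with no active source: position 7 stays [-emphatic].
[+RTR] positions on the surface: 3 5 6 9 11.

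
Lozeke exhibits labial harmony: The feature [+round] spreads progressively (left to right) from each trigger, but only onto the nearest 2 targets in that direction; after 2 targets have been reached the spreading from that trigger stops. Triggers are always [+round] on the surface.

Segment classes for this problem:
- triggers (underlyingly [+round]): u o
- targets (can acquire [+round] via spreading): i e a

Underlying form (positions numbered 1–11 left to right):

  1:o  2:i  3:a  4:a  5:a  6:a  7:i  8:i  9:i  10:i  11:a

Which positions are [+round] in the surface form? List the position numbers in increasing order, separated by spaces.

1 2 3

From /o/ at 1 rightward: 2 /i/ → [+round]; 3 /a/ → [+round]; bound reached.
Targets with no active source: positions 4 5 6 7 8 9 10 11 stay [-round].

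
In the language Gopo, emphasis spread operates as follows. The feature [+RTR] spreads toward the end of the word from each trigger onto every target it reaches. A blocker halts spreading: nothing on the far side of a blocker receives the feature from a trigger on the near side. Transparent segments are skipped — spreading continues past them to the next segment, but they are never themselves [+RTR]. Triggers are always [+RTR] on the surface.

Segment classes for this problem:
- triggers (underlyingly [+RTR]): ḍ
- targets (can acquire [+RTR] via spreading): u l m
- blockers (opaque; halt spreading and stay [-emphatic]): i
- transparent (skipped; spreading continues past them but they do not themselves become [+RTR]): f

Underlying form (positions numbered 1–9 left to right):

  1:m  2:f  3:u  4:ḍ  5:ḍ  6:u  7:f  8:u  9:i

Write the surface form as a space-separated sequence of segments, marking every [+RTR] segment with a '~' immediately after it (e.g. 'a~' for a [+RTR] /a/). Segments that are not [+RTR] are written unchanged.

m f u ḍ~ ḍ~ u~ f u~ i

From /ḍ/ at 4 rightward: 5 /ḍ/ is itself a trigger — this domain ends here.
From /ḍ/ at 5 rightward: 6 /u/ → [+RTR]; 7 /f/ transparent; 8 /u/ → [+RTR]; 9 /i/ blocks.
Targets with no active source: positions 1 3 stay [-emphatic].
[+RTR] positions on the surface: 4 5 6 8.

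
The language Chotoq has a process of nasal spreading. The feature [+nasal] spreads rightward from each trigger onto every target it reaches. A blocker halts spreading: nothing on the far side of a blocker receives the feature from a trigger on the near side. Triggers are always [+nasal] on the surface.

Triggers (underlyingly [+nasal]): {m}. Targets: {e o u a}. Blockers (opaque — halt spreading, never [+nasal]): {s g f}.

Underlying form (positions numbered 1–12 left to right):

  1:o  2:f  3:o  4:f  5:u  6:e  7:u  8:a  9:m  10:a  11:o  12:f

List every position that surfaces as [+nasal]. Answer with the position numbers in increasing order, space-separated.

9 10 11

From /m/ at 9 rightward: 10 /a/ → [+nasal]; 11 /o/ → [+nasal]; 12 /f/ blocks.
Targets with no active source: positions 1 3 5 6 7 8 stay [-nasal].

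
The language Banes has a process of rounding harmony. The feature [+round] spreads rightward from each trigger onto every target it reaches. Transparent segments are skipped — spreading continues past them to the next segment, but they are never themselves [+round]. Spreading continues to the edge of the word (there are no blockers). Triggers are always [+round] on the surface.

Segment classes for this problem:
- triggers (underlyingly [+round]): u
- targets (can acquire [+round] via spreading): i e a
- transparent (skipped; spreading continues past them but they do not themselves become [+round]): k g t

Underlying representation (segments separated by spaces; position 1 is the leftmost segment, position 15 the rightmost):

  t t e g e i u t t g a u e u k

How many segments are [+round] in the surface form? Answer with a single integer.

5

From /u/ at 7 rightward: 8 /t/ transparent; 9 /t/ transparent; 10 /g/ transparent; 11 /a/ → [+round]; 12 /u/ is itself a trigger — this domain ends here.
From /u/ at 12 rightward: 13 /e/ → [+round]; 14 /u/ is itself a trigger — this domain ends here.
From /u/ at 14 rightward: 15 /k/ transparent; word edge.
Targets with no active source: positions 3 5 6 stay [-round].
[+round] positions on the surface: 7 11 12 13 14.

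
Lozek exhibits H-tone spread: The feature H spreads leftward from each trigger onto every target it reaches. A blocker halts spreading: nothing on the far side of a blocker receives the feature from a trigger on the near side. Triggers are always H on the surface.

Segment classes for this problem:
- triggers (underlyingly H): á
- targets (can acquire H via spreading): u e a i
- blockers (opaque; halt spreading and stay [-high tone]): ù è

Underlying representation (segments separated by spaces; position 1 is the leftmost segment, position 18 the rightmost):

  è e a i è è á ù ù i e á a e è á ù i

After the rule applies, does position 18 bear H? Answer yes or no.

From /á/ at 7 leftward: 6 /è/ blocks.
From /á/ at 12 leftward: 11 /e/ → H; 10 /i/ → H; 9 /ù/ blocks.
From /á/ at 16 leftward: 15 /è/ blocks.
Targets with no active source: positions 2 3 4 13 14 18 stay [-high tone].
H positions on the surface: 7 10 11 12 16.

no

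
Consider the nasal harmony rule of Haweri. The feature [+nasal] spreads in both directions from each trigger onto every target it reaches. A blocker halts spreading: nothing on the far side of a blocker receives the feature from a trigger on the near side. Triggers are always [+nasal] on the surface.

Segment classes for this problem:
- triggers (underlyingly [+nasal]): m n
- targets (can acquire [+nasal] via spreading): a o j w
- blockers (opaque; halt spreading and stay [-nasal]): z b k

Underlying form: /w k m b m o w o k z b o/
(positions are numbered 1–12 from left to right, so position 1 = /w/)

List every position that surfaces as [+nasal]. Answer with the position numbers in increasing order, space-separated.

3 5 6 7 8

From /m/ at 3 rightward: 4 /b/ blocks.
From /m/ at 3 leftward: 2 /k/ blocks.
From /m/ at 5 rightward: 6 /o/ → [+nasal]; 7 /w/ → [+nasal]; 8 /o/ → [+nasal]; 9 /k/ blocks.
From /m/ at 5 leftward: 4 /b/ blocks.
Targets with no active source: positions 1 12 stay [-nasal].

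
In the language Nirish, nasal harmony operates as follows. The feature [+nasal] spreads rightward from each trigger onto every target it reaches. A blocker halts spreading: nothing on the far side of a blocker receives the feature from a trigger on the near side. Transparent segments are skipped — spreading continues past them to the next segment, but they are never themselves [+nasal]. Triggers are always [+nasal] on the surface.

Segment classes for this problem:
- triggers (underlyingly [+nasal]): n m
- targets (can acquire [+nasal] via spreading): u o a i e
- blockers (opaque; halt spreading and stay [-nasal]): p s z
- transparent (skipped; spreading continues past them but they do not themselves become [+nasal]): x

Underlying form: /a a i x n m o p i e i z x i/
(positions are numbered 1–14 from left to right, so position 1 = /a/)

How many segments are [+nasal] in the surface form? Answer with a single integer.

3

From /n/ at 5 rightward: 6 /m/ is itself a trigger — this domain ends here.
From /m/ at 6 rightward: 7 /o/ → [+nasal]; 8 /p/ blocks.
Targets with no active source: positions 1 2 3 9 10 11 14 stay [-nasal].
[+nasal] positions on the surface: 5 6 7.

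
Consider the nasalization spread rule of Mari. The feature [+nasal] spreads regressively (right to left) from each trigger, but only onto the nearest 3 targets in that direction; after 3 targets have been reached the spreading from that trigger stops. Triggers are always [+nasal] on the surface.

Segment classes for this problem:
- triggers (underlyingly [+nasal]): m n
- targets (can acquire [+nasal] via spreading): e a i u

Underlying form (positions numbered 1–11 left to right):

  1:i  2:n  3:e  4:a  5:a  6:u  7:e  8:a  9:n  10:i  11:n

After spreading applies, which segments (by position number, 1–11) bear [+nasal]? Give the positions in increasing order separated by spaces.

1 2 6 7 8 9 10 11

From /n/ at 2 leftward: 1 /i/ → [+nasal]; word edge.
From /n/ at 9 leftward: 8 /a/ → [+nasal]; 7 /e/ → [+nasal]; 6 /u/ → [+nasal]; bound reached.
From /n/ at 11 leftward: 10 /i/ → [+nasal]; 9 /n/ is itself a trigger — this domain ends here.
Targets with no active source: positions 3 4 5 stay [-nasal].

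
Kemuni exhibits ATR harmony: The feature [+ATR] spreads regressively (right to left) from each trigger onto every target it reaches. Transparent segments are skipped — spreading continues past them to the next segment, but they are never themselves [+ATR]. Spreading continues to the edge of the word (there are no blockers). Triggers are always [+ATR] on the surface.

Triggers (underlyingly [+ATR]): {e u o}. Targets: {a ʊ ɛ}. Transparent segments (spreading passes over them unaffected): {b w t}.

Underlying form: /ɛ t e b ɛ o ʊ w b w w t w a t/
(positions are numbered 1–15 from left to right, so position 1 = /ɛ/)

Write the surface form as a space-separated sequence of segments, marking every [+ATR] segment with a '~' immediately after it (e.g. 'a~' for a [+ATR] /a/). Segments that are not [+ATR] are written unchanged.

From /e/ at 3 leftward: 2 /t/ transparent; 1 /ɛ/ → [+ATR]; word edge.
From /o/ at 6 leftward: 5 /ɛ/ → [+ATR]; 4 /b/ transparent; 3 /e/ is itself a trigger — this domain ends here.
Targets with no active source: positions 7 14 stay [-ATR].
[+ATR] positions on the surface: 1 3 5 6.

ɛ~ t e~ b ɛ~ o~ ʊ w b w w t w a t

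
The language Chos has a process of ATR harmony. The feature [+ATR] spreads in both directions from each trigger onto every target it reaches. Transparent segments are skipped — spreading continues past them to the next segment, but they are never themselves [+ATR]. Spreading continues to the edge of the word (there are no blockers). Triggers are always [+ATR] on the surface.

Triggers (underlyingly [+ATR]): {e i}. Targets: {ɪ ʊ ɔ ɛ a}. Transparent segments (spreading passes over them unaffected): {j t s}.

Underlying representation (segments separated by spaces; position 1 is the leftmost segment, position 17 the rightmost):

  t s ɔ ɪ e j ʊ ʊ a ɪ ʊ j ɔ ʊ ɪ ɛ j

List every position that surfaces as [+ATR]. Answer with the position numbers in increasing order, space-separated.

From /e/ at 5 rightward: 6 /j/ transparent; 7 /ʊ/ → [+ATR]; 8 /ʊ/ → [+ATR]; 9 /a/ → [+ATR]; 10 /ɪ/ → [+ATR]; 11 /ʊ/ → [+ATR]; 12 /j/ transparent; 13 /ɔ/ → [+ATR]; 14 /ʊ/ → [+ATR]; 15 /ɪ/ → [+ATR]; 16 /ɛ/ → [+ATR]; 17 /j/ transparent; word edge.
From /e/ at 5 leftward: 4 /ɪ/ → [+ATR]; 3 /ɔ/ → [+ATR]; 2 /s/ transparent; 1 /t/ transparent; word edge.

3 4 5 7 8 9 10 11 13 14 15 16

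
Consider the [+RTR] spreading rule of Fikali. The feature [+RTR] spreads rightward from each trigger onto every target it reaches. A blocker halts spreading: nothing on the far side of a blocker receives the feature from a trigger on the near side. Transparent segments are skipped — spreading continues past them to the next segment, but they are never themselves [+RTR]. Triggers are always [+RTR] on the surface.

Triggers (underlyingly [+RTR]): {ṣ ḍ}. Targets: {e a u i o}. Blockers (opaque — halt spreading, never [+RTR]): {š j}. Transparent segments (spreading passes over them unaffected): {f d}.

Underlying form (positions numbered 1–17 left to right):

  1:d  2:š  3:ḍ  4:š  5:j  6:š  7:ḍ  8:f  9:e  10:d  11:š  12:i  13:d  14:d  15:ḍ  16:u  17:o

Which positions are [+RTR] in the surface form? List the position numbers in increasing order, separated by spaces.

From /ḍ/ at 3 rightward: 4 /š/ blocks.
From /ḍ/ at 7 rightward: 8 /f/ transparent; 9 /e/ → [+RTR]; 10 /d/ transparent; 11 /š/ blocks.
From /ḍ/ at 15 rightward: 16 /u/ → [+RTR]; 17 /o/ → [+RTR]; word edge.
Target with no active source: position 12 stays [-emphatic].

3 7 9 15 16 17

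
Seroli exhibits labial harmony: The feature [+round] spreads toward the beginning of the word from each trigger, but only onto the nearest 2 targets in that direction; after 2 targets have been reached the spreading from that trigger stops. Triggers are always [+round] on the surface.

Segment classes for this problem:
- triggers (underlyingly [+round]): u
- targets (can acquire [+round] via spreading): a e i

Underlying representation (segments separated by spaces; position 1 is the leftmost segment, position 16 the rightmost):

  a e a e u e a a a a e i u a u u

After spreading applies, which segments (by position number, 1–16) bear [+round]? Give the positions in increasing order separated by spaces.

From /u/ at 5 leftward: 4 /e/ → [+round]; 3 /a/ → [+round]; bound reached.
From /u/ at 13 leftward: 12 /i/ → [+round]; 11 /e/ → [+round]; bound reached.
From /u/ at 15 leftward: 14 /a/ → [+round]; 13 /u/ is itself a trigger — this domain ends here.
From /u/ at 16 leftward: 15 /u/ is itself a trigger — this domain ends here.
Targets with no active source: positions 1 2 6 7 8 9 10 stay [-round].

3 4 5 11 12 13 14 15 16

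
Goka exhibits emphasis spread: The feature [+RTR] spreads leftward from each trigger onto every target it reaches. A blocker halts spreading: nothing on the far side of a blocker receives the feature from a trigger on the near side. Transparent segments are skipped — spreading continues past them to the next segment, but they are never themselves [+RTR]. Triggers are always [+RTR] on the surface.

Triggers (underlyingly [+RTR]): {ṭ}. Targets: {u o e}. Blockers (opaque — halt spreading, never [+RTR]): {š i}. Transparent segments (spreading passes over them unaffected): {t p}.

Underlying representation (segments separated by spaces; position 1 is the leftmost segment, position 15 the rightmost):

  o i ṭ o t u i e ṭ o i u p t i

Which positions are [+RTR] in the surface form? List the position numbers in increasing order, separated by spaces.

From /ṭ/ at 3 leftward: 2 /i/ blocks.
From /ṭ/ at 9 leftward: 8 /e/ → [+RTR]; 7 /i/ blocks.
Targets with no active source: positions 1 4 6 10 12 stay [-emphatic].

3 8 9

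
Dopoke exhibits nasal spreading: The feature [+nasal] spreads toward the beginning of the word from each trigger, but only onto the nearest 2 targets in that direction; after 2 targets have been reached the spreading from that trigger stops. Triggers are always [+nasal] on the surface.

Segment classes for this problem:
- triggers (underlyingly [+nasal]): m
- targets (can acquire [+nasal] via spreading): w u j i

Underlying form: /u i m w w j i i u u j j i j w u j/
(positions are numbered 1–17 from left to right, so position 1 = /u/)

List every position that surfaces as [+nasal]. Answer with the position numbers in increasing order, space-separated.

1 2 3

From /m/ at 3 leftward: 2 /i/ → [+nasal]; 1 /u/ → [+nasal]; bound reached.
Targets with no active source: positions 4 5 6 7 8 9 10 11 12 13 14 15 16 17 stay [-nasal].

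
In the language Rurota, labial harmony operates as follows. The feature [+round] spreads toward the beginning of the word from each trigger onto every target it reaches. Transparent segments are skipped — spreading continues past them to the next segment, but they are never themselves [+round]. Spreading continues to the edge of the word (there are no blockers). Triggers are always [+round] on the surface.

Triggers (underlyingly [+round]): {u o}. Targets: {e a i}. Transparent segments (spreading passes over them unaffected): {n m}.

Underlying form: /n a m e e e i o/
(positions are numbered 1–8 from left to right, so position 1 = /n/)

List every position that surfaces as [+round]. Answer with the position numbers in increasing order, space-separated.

From /o/ at 8 leftward: 7 /i/ → [+round]; 6 /e/ → [+round]; 5 /e/ → [+round]; 4 /e/ → [+round]; 3 /m/ transparent; 2 /a/ → [+round]; 1 /n/ transparent; word edge.

2 4 5 6 7 8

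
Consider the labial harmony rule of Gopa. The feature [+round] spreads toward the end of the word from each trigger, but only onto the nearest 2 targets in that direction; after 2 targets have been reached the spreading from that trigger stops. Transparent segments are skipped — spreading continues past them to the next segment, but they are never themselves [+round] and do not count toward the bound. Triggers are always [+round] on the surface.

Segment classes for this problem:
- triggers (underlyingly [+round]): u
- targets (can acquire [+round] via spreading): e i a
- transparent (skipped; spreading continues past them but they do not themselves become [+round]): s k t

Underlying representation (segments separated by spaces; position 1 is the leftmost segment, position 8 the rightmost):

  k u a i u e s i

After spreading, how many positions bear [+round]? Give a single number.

6

From /u/ at 2 rightward: 3 /a/ → [+round]; 4 /i/ → [+round]; bound reached.
From /u/ at 5 rightward: 6 /e/ → [+round]; 7 /s/ transparent; 8 /i/ → [+round]; bound reached.
[+round] positions on the surface: 2 3 4 5 6 8.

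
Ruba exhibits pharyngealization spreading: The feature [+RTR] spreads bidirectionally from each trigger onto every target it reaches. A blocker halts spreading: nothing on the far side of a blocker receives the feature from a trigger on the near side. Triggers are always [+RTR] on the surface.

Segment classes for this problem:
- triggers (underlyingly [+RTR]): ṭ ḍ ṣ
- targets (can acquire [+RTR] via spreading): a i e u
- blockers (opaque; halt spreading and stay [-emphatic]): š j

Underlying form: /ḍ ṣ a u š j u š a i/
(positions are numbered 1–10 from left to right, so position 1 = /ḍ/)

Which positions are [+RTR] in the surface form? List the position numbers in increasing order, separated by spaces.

1 2 3 4

From /ḍ/ at 1 rightward: 2 /ṣ/ is itself a trigger — this domain ends here.
From /ḍ/ at 1 leftward: word edge.
From /ṣ/ at 2 rightward: 3 /a/ → [+RTR]; 4 /u/ → [+RTR]; 5 /š/ blocks.
From /ṣ/ at 2 leftward: 1 /ḍ/ is itself a trigger — this domain ends here.
Targets with no active source: positions 7 9 10 stay [-emphatic].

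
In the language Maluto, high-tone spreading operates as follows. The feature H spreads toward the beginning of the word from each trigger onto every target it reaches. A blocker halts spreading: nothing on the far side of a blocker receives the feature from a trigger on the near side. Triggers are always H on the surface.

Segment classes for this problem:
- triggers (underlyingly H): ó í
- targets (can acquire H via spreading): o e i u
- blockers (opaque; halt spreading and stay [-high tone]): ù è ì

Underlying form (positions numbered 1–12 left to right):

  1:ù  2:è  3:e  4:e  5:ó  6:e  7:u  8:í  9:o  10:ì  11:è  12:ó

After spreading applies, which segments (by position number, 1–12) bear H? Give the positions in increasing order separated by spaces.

3 4 5 6 7 8 12

From /ó/ at 5 leftward: 4 /e/ → H; 3 /e/ → H; 2 /è/ blocks.
From /í/ at 8 leftward: 7 /u/ → H; 6 /e/ → H; 5 /ó/ is itself a trigger — this domain ends here.
From /ó/ at 12 leftward: 11 /è/ blocks.
Target with no active source: position 9 stays [-high tone].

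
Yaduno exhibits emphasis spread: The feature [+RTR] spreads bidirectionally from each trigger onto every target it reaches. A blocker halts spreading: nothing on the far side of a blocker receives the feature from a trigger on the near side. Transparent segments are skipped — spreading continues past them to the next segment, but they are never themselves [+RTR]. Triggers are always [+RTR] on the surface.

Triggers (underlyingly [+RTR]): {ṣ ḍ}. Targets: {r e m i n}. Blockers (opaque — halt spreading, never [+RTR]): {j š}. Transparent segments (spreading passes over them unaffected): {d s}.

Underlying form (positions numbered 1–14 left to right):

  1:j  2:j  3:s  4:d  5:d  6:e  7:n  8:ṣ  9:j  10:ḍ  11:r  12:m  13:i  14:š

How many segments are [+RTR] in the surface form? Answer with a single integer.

From /ṣ/ at 8 rightward: 9 /j/ blocks.
From /ṣ/ at 8 leftward: 7 /n/ → [+RTR]; 6 /e/ → [+RTR]; 5 /d/ transparent; 4 /d/ transparent; 3 /s/ transparent; 2 /j/ blocks.
From /ḍ/ at 10 rightward: 11 /r/ → [+RTR]; 12 /m/ → [+RTR]; 13 /i/ → [+RTR]; 14 /š/ blocks.
From /ḍ/ at 10 leftward: 9 /j/ blocks.
[+RTR] positions on the surface: 6 7 8 10 11 12 13.

7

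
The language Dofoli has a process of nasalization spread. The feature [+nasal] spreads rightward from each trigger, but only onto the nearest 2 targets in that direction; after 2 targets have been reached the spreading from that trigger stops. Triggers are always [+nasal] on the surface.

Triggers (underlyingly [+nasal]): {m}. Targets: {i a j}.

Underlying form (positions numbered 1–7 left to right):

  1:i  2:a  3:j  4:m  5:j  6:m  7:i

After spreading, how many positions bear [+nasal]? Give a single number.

From /m/ at 4 rightward: 5 /j/ → [+nasal]; 6 /m/ is itself a trigger — this domain ends here.
From /m/ at 6 rightward: 7 /i/ → [+nasal]; word edge.
Targets with no active source: positions 1 2 3 stay [-nasal].
[+nasal] positions on the surface: 4 5 6 7.

4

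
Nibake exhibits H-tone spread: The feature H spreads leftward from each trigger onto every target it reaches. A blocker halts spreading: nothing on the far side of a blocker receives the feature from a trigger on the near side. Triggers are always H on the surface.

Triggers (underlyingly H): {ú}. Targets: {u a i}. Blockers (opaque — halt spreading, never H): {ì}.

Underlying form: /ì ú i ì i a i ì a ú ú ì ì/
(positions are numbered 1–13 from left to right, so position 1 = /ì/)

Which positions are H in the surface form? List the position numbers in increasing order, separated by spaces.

2 9 10 11

From /ú/ at 2 leftward: 1 /ì/ blocks.
From /ú/ at 10 leftward: 9 /a/ → H; 8 /ì/ blocks.
From /ú/ at 11 leftward: 10 /ú/ is itself a trigger — this domain ends here.
Targets with no active source: positions 3 5 6 7 stay [-high tone].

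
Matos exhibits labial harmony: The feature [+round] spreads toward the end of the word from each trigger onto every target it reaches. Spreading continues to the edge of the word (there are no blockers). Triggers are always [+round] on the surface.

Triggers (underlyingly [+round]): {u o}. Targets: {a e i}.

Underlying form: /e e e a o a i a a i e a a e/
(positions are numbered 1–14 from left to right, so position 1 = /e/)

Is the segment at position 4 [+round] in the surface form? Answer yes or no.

From /o/ at 5 rightward: 6 /a/ → [+round]; 7 /i/ → [+round]; 8 /a/ → [+round]; 9 /a/ → [+round]; 10 /i/ → [+round]; 11 /e/ → [+round]; 12 /a/ → [+round]; 13 /a/ → [+round]; 14 /e/ → [+round]; word edge.
Targets with no active source: positions 1 2 3 4 stay [-round].
[+round] positions on the surface: 5 6 7 8 9 10 11 12 13 14.

no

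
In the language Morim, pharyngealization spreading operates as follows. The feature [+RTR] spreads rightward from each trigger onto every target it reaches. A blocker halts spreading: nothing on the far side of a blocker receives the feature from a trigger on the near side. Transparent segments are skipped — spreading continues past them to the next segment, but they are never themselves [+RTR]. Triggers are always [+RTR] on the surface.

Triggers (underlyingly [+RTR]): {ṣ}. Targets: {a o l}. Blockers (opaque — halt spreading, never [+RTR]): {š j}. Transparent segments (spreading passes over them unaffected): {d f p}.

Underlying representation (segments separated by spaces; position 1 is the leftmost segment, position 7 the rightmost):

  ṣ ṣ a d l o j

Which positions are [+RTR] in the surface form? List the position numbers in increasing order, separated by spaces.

1 2 3 5 6

From /ṣ/ at 1 rightward: 2 /ṣ/ is itself a trigger — this domain ends here.
From /ṣ/ at 2 rightward: 3 /a/ → [+RTR]; 4 /d/ transparent; 5 /l/ → [+RTR]; 6 /o/ → [+RTR]; 7 /j/ blocks.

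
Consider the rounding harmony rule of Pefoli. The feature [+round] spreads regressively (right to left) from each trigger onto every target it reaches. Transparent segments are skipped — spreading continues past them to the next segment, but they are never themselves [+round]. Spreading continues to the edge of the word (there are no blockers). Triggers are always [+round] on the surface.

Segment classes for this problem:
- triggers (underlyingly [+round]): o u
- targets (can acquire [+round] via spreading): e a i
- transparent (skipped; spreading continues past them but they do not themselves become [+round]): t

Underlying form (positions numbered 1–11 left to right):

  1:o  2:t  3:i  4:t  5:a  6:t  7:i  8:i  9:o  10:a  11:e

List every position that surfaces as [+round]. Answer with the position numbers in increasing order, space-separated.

From /o/ at 1 leftward: word edge.
From /o/ at 9 leftward: 8 /i/ → [+round]; 7 /i/ → [+round]; 6 /t/ transparent; 5 /a/ → [+round]; 4 /t/ transparent; 3 /i/ → [+round]; 2 /t/ transparent; 1 /o/ is itself a trigger — this domain ends here.
Targets with no active source: positions 10 11 stay [-round].

1 3 5 7 8 9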